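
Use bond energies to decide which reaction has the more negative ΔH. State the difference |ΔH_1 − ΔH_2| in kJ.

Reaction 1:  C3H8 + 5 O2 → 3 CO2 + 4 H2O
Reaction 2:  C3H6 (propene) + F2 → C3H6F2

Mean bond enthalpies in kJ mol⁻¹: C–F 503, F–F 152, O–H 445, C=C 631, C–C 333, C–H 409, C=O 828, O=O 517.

Reaction 1:
  Bonds broken (reactants):
    C–C: 2 × 333 = 666
    C–H: 8 × 409 = 3272
    O=O: 5 × 517 = 2585
    Σ(broken) = 6523 kJ
  Bonds formed (products):
    C=O: 6 × 828 = 4968
    O–H: 8 × 445 = 3560
    Σ(formed) = 8528 kJ
  ΔH_1 = 6523 − 8528 = −2005 kJ
Reaction 2:
  Bonds broken (reactants):
    C–C: 1 × 333 = 333
    C–H: 6 × 409 = 2454
    C=C: 1 × 631 = 631
    F–F: 1 × 152 = 152
    Σ(broken) = 3570 kJ
  Bonds formed (products):
    C–C: 2 × 333 = 666
    C–F: 2 × 503 = 1006
    C–H: 6 × 409 = 2454
    Σ(formed) = 4126 kJ
  ΔH_2 = 3570 − 4126 = −556 kJ
ΔH_1 − ΔH_2 = −1449 kJ, so reaction 1 has the more negative ΔH; |ΔH_1 − ΔH_2| = 1449 kJ.

Reaction 1, by 1449 kJ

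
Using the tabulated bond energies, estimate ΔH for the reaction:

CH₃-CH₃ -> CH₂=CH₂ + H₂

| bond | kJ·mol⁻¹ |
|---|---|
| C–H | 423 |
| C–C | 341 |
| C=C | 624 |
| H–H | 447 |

Bonds broken (reactants):
  C–C: 1 × 341 = 341
  C–H: 6 × 423 = 2538
  Σ(broken) = 2879 kJ
Bonds formed (products):
  C–H: 4 × 423 = 1692
  C=C: 1 × 624 = 624
  H–H: 1 × 447 = 447
  Σ(formed) = 2763 kJ
ΔH = Σ(broken) − Σ(formed) = 2879 − 2763 = +116 kJ

ΔH ≈ +116 kJ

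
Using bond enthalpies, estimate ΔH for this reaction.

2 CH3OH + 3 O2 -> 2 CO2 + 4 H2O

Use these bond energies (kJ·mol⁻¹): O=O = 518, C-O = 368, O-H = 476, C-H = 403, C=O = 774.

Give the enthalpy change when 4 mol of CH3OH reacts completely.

Bonds broken (reactants):
  C-H: 6 × 403 = 2418
  C-O: 2 × 368 = 736
  O-H: 2 × 476 = 952
  O=O: 3 × 518 = 1554
  Σ(broken) = 5660 kJ
Bonds formed (products):
  C=O: 4 × 774 = 3096
  O-H: 8 × 476 = 3808
  Σ(formed) = 6904 kJ
ΔH = Σ(broken) − Σ(formed) = 5660 − 6904 = −1244 kJ
For 2× the reaction as written: 2 × (−1244) = −2488 kJ

ΔH = −2488 kJ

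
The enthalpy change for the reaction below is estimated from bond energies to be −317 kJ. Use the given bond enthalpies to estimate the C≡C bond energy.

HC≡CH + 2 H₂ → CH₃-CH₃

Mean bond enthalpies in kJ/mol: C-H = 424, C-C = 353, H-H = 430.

Let D be the C≡C bond energy.
Σ(broken) = 1×D + 2×424 + 2×430 = 1708 + D
Σ(formed) = 1×353 + 6×424 = 2897
ΔH = Σ(broken) − Σ(formed) = (1708 + D) − (2897) = −1189 + D
Setting this equal to −317 kJ gives D = 872 kJ/mol.

D(C≡C) ≈ 872 kJ/mol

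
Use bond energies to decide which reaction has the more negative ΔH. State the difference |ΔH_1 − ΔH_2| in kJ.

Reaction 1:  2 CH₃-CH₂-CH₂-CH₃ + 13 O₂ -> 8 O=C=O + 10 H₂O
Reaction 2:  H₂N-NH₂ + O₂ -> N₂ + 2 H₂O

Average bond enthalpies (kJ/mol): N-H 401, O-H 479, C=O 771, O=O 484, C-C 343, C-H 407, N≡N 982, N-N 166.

Reaction 1:
  Bonds broken (reactants):
    C-C: 6 × 343 = 2058
    C-H: 20 × 407 = 8140
    O=O: 13 × 484 = 6292
    Σ(broken) = 16490 kJ
  Bonds formed (products):
    C=O: 16 × 771 = 12336
    O-H: 20 × 479 = 9580
    Σ(formed) = 21916 kJ
  ΔH_1 = 16490 − 21916 = −5426 kJ
Reaction 2:
  Bonds broken (reactants):
    N-H: 4 × 401 = 1604
    N-N: 1 × 166 = 166
    O=O: 1 × 484 = 484
    Σ(broken) = 2254 kJ
  Bonds formed (products):
    N≡N: 1 × 982 = 982
    O-H: 4 × 479 = 1916
    Σ(formed) = 2898 kJ
  ΔH_2 = 2254 − 2898 = −644 kJ
ΔH_1 − ΔH_2 = −4782 kJ, so reaction 1 has the more negative ΔH; |ΔH_1 − ΔH_2| = 4782 kJ.

Reaction 1, by 4782 kJ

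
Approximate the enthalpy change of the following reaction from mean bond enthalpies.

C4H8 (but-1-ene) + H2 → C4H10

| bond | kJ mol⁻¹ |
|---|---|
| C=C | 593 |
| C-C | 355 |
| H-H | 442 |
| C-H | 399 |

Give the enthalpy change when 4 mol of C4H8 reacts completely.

ΔH = −472 kJ

Bonds broken (reactants):
  C-C: 2 × 355 = 710
  C-H: 8 × 399 = 3192
  C=C: 1 × 593 = 593
  H-H: 1 × 442 = 442
  Σ(broken) = 4937 kJ
Bonds formed (products):
  C-C: 3 × 355 = 1065
  C-H: 10 × 399 = 3990
  Σ(formed) = 5055 kJ
ΔH = Σ(broken) − Σ(formed) = 4937 − 5055 = −118 kJ
For 4× the reaction as written: 4 × (−118) = −472 kJ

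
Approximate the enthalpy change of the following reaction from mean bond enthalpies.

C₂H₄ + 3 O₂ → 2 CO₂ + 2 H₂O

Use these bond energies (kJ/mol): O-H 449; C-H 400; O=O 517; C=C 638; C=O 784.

ΔH ≈ −1143 kJ

Bonds broken (reactants):
  C-H: 4 × 400 = 1600
  C=C: 1 × 638 = 638
  O=O: 3 × 517 = 1551
  Σ(broken) = 3789 kJ
Bonds formed (products):
  C=O: 4 × 784 = 3136
  O-H: 4 × 449 = 1796
  Σ(formed) = 4932 kJ
ΔH = Σ(broken) − Σ(formed) = 3789 − 4932 = −1143 kJ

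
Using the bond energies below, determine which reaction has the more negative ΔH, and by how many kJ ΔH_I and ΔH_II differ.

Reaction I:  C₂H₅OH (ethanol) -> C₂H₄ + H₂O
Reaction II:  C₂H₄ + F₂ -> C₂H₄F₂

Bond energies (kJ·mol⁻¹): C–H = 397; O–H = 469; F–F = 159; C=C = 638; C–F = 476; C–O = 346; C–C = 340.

Reaction II, by 471 kJ

Reaction I:
  Bonds broken (reactants):
    C–C: 1 × 340 = 340
    C–H: 5 × 397 = 1985
    C–O: 1 × 346 = 346
    O–H: 1 × 469 = 469
    Σ(broken) = 3140 kJ
  Bonds formed (products):
    C–H: 4 × 397 = 1588
    C=C: 1 × 638 = 638
    O–H: 2 × 469 = 938
    Σ(formed) = 3164 kJ
  ΔH_I = 3140 − 3164 = −24 kJ
Reaction II:
  Bonds broken (reactants):
    C–H: 4 × 397 = 1588
    C=C: 1 × 638 = 638
    F–F: 1 × 159 = 159
    Σ(broken) = 2385 kJ
  Bonds formed (products):
    C–C: 1 × 340 = 340
    C–F: 2 × 476 = 952
    C–H: 4 × 397 = 1588
    Σ(formed) = 2880 kJ
  ΔH_II = 2385 − 2880 = −495 kJ
ΔH_I − ΔH_II = +471 kJ, so reaction II has the more negative ΔH; |ΔH_I − ΔH_II| = 471 kJ.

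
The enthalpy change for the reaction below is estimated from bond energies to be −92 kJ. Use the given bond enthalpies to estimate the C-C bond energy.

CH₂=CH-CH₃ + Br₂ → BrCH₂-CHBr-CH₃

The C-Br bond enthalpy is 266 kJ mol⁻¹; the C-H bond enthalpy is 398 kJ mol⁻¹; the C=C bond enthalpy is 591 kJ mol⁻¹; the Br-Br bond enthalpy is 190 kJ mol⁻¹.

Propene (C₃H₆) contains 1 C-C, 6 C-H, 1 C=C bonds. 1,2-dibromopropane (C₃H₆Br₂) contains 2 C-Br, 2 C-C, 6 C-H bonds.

D(C-C) ≈ 341 kJ/mol

Let D be the C-C bond energy.
Σ(broken) = 1×190 + 1×D + 6×398 + 1×591 = 3169 + D
Σ(formed) = 2×266 + 2×D + 6×398 = 2920 + 2D
ΔH = Σ(broken) − Σ(formed) = (3169 + D) − (2920 + 2D) = +249 − D
Setting this equal to −92 kJ gives D = 341 kJ/mol.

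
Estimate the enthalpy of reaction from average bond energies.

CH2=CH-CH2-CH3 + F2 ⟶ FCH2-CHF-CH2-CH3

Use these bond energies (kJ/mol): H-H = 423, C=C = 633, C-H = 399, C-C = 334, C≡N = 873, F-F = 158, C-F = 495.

ΔH ≈ −533 kJ

Bonds broken (reactants):
  C-C: 2 × 334 = 668
  C-H: 8 × 399 = 3192
  C=C: 1 × 633 = 633
  F-F: 1 × 158 = 158
  Σ(broken) = 4651 kJ
Bonds formed (products):
  C-C: 3 × 334 = 1002
  C-F: 2 × 495 = 990
  C-H: 8 × 399 = 3192
  Σ(formed) = 5184 kJ
ΔH = Σ(broken) − Σ(formed) = 4651 − 5184 = −533 kJ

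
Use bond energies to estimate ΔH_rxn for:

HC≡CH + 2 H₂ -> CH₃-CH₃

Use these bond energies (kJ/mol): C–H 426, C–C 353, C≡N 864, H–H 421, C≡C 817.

Bonds broken (reactants):
  C≡C: 1 × 817 = 817
  C–H: 2 × 426 = 852
  H–H: 2 × 421 = 842
  Σ(broken) = 2511 kJ
Bonds formed (products):
  C–C: 1 × 353 = 353
  C–H: 6 × 426 = 2556
  Σ(formed) = 2909 kJ
ΔH = Σ(broken) − Σ(formed) = 2511 − 2909 = −398 kJ

ΔH ≈ −398 kJ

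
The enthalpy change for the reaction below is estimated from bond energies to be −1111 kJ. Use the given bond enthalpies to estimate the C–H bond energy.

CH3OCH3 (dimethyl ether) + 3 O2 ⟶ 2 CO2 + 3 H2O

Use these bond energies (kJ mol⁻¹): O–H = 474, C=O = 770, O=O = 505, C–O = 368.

Let D be the C–H bond energy.
Σ(broken) = 6×D + 2×368 + 3×505 = 2251 + 6D
Σ(formed) = 4×770 + 6×474 = 5924
ΔH = Σ(broken) − Σ(formed) = (2251 + 6D) − (5924) = −3673 + 6D
Setting this equal to −1111 kJ gives 6D = 2562, so D = 427 kJ/mol.

D(C–H) ≈ 427 kJ/mol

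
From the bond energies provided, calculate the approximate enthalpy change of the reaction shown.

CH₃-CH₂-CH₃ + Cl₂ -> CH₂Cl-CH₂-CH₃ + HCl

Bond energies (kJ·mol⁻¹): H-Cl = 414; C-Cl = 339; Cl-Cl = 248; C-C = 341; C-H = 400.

Bonds broken (reactants):
  C-C: 2 × 341 = 682
  C-H: 8 × 400 = 3200
  Cl-Cl: 1 × 248 = 248
  Σ(broken) = 4130 kJ
Bonds formed (products):
  C-C: 2 × 341 = 682
  C-Cl: 1 × 339 = 339
  C-H: 7 × 400 = 2800
  H-Cl: 1 × 414 = 414
  Σ(formed) = 4235 kJ
ΔH = Σ(broken) − Σ(formed) = 4130 − 4235 = −105 kJ

ΔH ≈ −105 kJ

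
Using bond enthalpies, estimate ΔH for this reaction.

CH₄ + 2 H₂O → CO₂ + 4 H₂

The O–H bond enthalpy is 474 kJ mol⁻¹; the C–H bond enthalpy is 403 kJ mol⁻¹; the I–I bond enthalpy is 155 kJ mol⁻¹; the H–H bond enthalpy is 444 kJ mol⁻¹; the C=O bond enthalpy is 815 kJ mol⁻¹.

ΔH ≈ +102 kJ

Bonds broken (reactants):
  C–H: 4 × 403 = 1612
  O–H: 4 × 474 = 1896
  Σ(broken) = 3508 kJ
Bonds formed (products):
  C=O: 2 × 815 = 1630
  H–H: 4 × 444 = 1776
  Σ(formed) = 3406 kJ
ΔH = Σ(broken) − Σ(formed) = 3508 − 3406 = +102 kJ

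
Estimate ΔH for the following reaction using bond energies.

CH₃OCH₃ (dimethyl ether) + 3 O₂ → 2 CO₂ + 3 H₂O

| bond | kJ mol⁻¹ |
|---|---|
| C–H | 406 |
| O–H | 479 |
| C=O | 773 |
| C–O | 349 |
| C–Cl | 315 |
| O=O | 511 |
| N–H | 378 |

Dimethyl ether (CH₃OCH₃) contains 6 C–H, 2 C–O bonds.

Bonds broken (reactants):
  C–H: 6 × 406 = 2436
  C–O: 2 × 349 = 698
  O=O: 3 × 511 = 1533
  Σ(broken) = 4667 kJ
Bonds formed (products):
  C=O: 4 × 773 = 3092
  O–H: 6 × 479 = 2874
  Σ(formed) = 5966 kJ
ΔH = Σ(broken) − Σ(formed) = 4667 − 5966 = −1299 kJ

ΔH ≈ −1299 kJ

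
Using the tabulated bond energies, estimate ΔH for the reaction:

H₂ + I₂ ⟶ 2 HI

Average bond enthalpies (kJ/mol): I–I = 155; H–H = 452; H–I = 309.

ΔH ≈ −11 kJ

Bonds broken (reactants):
  H–H: 1 × 452 = 452
  I–I: 1 × 155 = 155
  Σ(broken) = 607 kJ
Bonds formed (products):
  H–I: 2 × 309 = 618
  Σ(formed) = 618 kJ
ΔH = Σ(broken) − Σ(formed) = 607 − 618 = −11 kJ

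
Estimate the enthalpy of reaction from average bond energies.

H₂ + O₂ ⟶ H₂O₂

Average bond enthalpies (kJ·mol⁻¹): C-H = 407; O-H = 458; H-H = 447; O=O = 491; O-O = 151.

ΔH ≈ −129 kJ

Bonds broken (reactants):
  H-H: 1 × 447 = 447
  O=O: 1 × 491 = 491
  Σ(broken) = 938 kJ
Bonds formed (products):
  O-H: 2 × 458 = 916
  O-O: 1 × 151 = 151
  Σ(formed) = 1067 kJ
ΔH = Σ(broken) − Σ(formed) = 938 − 1067 = −129 kJ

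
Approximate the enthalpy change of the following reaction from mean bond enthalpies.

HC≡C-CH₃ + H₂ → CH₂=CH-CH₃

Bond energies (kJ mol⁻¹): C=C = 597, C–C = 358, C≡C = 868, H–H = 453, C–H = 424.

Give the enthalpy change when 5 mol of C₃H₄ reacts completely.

Bonds broken (reactants):
  C≡C: 1 × 868 = 868
  C–C: 1 × 358 = 358
  C–H: 4 × 424 = 1696
  H–H: 1 × 453 = 453
  Σ(broken) = 3375 kJ
Bonds formed (products):
  C–C: 1 × 358 = 358
  C–H: 6 × 424 = 2544
  C=C: 1 × 597 = 597
  Σ(formed) = 3499 kJ
ΔH = Σ(broken) − Σ(formed) = 3375 − 3499 = −124 kJ
For 5× the reaction as written: 5 × (−124) = −620 kJ

ΔH = −620 kJ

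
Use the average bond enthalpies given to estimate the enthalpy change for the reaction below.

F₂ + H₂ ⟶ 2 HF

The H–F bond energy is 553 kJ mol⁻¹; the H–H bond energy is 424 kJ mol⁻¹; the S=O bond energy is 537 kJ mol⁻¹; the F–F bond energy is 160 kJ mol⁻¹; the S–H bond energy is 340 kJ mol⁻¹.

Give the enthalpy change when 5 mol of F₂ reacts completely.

Bonds broken (reactants):
  F–F: 1 × 160 = 160
  H–H: 1 × 424 = 424
  Σ(broken) = 584 kJ
Bonds formed (products):
  H–F: 2 × 553 = 1106
  Σ(formed) = 1106 kJ
ΔH = Σ(broken) − Σ(formed) = 584 − 1106 = −522 kJ
For 5× the reaction as written: 5 × (−522) = −2610 kJ

ΔH = −2610 kJ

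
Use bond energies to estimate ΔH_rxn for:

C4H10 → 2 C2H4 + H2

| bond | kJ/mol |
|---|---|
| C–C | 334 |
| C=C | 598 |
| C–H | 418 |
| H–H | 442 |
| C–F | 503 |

Bonds broken (reactants):
  C–C: 3 × 334 = 1002
  C–H: 10 × 418 = 4180
  Σ(broken) = 5182 kJ
Bonds formed (products):
  C–H: 8 × 418 = 3344
  C=C: 2 × 598 = 1196
  H–H: 1 × 442 = 442
  Σ(formed) = 4982 kJ
ΔH = Σ(broken) − Σ(formed) = 5182 − 4982 = +200 kJ

ΔH ≈ +200 kJ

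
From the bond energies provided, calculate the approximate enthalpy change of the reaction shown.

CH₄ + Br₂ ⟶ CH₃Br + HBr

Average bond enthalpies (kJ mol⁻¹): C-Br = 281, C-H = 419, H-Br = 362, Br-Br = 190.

ΔH ≈ −34 kJ

Bonds broken (reactants):
  Br-Br: 1 × 190 = 190
  C-H: 4 × 419 = 1676
  Σ(broken) = 1866 kJ
Bonds formed (products):
  C-Br: 1 × 281 = 281
  C-H: 3 × 419 = 1257
  H-Br: 1 × 362 = 362
  Σ(formed) = 1900 kJ
ΔH = Σ(broken) − Σ(formed) = 1866 − 1900 = −34 kJ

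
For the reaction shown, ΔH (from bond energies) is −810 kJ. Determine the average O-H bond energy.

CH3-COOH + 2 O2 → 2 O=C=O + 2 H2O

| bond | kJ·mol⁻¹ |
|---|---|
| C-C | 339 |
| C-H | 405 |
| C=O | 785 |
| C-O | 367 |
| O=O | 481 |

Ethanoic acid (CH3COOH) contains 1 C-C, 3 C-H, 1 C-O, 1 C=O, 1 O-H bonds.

D(O-H) ≈ 446 kJ/mol

Let D be the O-H bond energy.
Σ(broken) = 1×339 + 3×405 + 1×367 + 1×785 + 1×D + 2×481 = 3668 + D
Σ(formed) = 4×785 + 4×D = 3140 + 4D
ΔH = Σ(broken) − Σ(formed) = (3668 + D) − (3140 + 4D) = +528 − 3D
Setting this equal to −810 kJ gives 3D = 1338, so D = 446 kJ/mol.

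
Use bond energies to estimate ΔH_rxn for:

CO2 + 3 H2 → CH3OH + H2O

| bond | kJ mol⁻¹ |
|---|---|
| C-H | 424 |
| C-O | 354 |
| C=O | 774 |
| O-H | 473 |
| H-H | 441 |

Bonds broken (reactants):
  C=O: 2 × 774 = 1548
  H-H: 3 × 441 = 1323
  Σ(broken) = 2871 kJ
Bonds formed (products):
  C-H: 3 × 424 = 1272
  C-O: 1 × 354 = 354
  O-H: 3 × 473 = 1419
  Σ(formed) = 3045 kJ
ΔH = Σ(broken) − Σ(formed) = 2871 − 3045 = −174 kJ

ΔH ≈ −174 kJ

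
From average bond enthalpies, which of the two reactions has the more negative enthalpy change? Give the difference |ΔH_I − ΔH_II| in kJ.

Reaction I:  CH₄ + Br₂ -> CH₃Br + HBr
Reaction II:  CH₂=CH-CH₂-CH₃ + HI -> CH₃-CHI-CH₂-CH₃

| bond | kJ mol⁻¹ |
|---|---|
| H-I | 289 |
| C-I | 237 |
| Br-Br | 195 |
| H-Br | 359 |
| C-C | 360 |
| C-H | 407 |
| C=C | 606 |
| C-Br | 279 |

Reaction II, by 73 kJ

Reaction I:
  Bonds broken (reactants):
    Br-Br: 1 × 195 = 195
    C-H: 4 × 407 = 1628
    Σ(broken) = 1823 kJ
  Bonds formed (products):
    C-Br: 1 × 279 = 279
    C-H: 3 × 407 = 1221
    H-Br: 1 × 359 = 359
    Σ(formed) = 1859 kJ
  ΔH_I = 1823 − 1859 = −36 kJ
Reaction II:
  Bonds broken (reactants):
    C-C: 2 × 360 = 720
    C-H: 8 × 407 = 3256
    C=C: 1 × 606 = 606
    H-I: 1 × 289 = 289
    Σ(broken) = 4871 kJ
  Bonds formed (products):
    C-C: 3 × 360 = 1080
    C-H: 9 × 407 = 3663
    C-I: 1 × 237 = 237
    Σ(formed) = 4980 kJ
  ΔH_II = 4871 − 4980 = −109 kJ
ΔH_I − ΔH_II = +73 kJ, so reaction II has the more negative ΔH; |ΔH_I − ΔH_II| = 73 kJ.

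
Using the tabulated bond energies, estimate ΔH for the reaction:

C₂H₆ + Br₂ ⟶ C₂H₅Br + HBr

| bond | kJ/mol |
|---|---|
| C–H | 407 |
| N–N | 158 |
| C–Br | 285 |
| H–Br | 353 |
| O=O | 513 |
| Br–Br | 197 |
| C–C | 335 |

Bonds broken (reactants):
  Br–Br: 1 × 197 = 197
  C–C: 1 × 335 = 335
  C–H: 6 × 407 = 2442
  Σ(broken) = 2974 kJ
Bonds formed (products):
  C–Br: 1 × 285 = 285
  C–C: 1 × 335 = 335
  C–H: 5 × 407 = 2035
  H–Br: 1 × 353 = 353
  Σ(formed) = 3008 kJ
ΔH = Σ(broken) − Σ(formed) = 2974 − 3008 = −34 kJ

ΔH ≈ −34 kJ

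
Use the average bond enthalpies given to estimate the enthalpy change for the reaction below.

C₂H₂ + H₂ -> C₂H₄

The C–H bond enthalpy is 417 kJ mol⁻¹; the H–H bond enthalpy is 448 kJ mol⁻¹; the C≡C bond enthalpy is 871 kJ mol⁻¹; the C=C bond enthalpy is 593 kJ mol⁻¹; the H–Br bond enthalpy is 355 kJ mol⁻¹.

ΔH ≈ −108 kJ

Bonds broken (reactants):
  C≡C: 1 × 871 = 871
  C–H: 2 × 417 = 834
  H–H: 1 × 448 = 448
  Σ(broken) = 2153 kJ
Bonds formed (products):
  C–H: 4 × 417 = 1668
  C=C: 1 × 593 = 593
  Σ(formed) = 2261 kJ
ΔH = Σ(broken) − Σ(formed) = 2153 − 2261 = −108 kJ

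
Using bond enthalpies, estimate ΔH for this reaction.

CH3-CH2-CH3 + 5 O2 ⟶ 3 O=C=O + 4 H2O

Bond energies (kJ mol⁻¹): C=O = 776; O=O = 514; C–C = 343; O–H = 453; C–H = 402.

ΔH ≈ −1808 kJ

Bonds broken (reactants):
  C–C: 2 × 343 = 686
  C–H: 8 × 402 = 3216
  O=O: 5 × 514 = 2570
  Σ(broken) = 6472 kJ
Bonds formed (products):
  C=O: 6 × 776 = 4656
  O–H: 8 × 453 = 3624
  Σ(formed) = 8280 kJ
ΔH = Σ(broken) − Σ(formed) = 6472 − 8280 = −1808 kJ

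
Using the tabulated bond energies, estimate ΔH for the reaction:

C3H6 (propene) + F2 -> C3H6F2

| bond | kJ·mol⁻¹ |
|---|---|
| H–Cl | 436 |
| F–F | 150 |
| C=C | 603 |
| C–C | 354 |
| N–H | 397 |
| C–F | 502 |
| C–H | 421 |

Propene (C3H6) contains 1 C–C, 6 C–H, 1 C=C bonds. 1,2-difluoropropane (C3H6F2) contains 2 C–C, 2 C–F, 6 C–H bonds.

ΔH ≈ −605 kJ

Bonds broken (reactants):
  C–C: 1 × 354 = 354
  C–H: 6 × 421 = 2526
  C=C: 1 × 603 = 603
  F–F: 1 × 150 = 150
  Σ(broken) = 3633 kJ
Bonds formed (products):
  C–C: 2 × 354 = 708
  C–F: 2 × 502 = 1004
  C–H: 6 × 421 = 2526
  Σ(formed) = 4238 kJ
ΔH = Σ(broken) − Σ(formed) = 3633 − 4238 = −605 kJ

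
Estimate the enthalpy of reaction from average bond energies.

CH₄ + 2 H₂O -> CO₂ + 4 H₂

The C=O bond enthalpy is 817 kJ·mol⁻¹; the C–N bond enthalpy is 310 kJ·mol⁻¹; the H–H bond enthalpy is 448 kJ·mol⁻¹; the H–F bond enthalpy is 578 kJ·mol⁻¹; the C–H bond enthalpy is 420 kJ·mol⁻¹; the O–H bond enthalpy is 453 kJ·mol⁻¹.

Bonds broken (reactants):
  C–H: 4 × 420 = 1680
  O–H: 4 × 453 = 1812
  Σ(broken) = 3492 kJ
Bonds formed (products):
  C=O: 2 × 817 = 1634
  H–H: 4 × 448 = 1792
  Σ(formed) = 3426 kJ
ΔH = Σ(broken) − Σ(formed) = 3492 − 3426 = +66 kJ

ΔH ≈ +66 kJ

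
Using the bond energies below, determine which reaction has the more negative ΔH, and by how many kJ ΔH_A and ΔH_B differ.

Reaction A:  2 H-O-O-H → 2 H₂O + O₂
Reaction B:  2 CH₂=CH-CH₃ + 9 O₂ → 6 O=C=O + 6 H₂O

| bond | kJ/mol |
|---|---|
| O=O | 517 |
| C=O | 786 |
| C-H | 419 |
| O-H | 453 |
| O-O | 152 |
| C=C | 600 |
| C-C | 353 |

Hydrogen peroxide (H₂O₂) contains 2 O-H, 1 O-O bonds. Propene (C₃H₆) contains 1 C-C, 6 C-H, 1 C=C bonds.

Reaction B, by 3068 kJ

Reaction A:
  Bonds broken (reactants):
    O-H: 4 × 453 = 1812
    O-O: 2 × 152 = 304
    Σ(broken) = 2116 kJ
  Bonds formed (products):
    O-H: 4 × 453 = 1812
    O=O: 1 × 517 = 517
    Σ(formed) = 2329 kJ
  ΔH_A = 2116 − 2329 = −213 kJ
Reaction B:
  Bonds broken (reactants):
    C-C: 2 × 353 = 706
    C-H: 12 × 419 = 5028
    C=C: 2 × 600 = 1200
    O=O: 9 × 517 = 4653
    Σ(broken) = 11587 kJ
  Bonds formed (products):
    C=O: 12 × 786 = 9432
    O-H: 12 × 453 = 5436
    Σ(formed) = 14868 kJ
  ΔH_B = 11587 − 14868 = −3281 kJ
ΔH_A − ΔH_B = +3068 kJ, so reaction B has the more negative ΔH; |ΔH_A − ΔH_B| = 3068 kJ.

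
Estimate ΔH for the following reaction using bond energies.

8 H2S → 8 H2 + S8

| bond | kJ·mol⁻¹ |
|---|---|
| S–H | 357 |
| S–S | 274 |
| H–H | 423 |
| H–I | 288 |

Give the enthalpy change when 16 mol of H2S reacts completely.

Bonds broken (reactants):
  S–H: 16 × 357 = 5712
  Σ(broken) = 5712 kJ
Bonds formed (products):
  H–H: 8 × 423 = 3384
  S–S: 8 × 274 = 2192
  Σ(formed) = 5576 kJ
ΔH = Σ(broken) − Σ(formed) = 5712 − 5576 = +136 kJ
For 2× the reaction as written: 2 × (+136) = +272 kJ

ΔH = +272 kJ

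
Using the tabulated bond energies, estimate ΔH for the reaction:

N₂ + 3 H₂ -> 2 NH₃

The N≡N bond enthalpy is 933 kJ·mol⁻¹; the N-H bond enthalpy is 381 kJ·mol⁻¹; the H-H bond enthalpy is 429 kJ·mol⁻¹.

ΔH ≈ −66 kJ

Bonds broken (reactants):
  H-H: 3 × 429 = 1287
  N≡N: 1 × 933 = 933
  Σ(broken) = 2220 kJ
Bonds formed (products):
  N-H: 6 × 381 = 2286
  Σ(formed) = 2286 kJ
ΔH = Σ(broken) − Σ(formed) = 2220 − 2286 = −66 kJ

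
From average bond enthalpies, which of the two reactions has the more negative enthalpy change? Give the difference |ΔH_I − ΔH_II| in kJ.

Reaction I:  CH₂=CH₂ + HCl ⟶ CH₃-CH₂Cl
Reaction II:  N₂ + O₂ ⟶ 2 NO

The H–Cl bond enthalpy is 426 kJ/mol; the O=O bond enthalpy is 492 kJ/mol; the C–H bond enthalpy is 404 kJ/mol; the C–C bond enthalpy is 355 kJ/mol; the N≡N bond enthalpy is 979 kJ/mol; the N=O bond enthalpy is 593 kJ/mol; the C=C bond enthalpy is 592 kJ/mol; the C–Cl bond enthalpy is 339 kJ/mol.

Reaction I, by 365 kJ

Reaction I:
  Bonds broken (reactants):
    C–H: 4 × 404 = 1616
    C=C: 1 × 592 = 592
    H–Cl: 1 × 426 = 426
    Σ(broken) = 2634 kJ
  Bonds formed (products):
    C–C: 1 × 355 = 355
    C–Cl: 1 × 339 = 339
    C–H: 5 × 404 = 2020
    Σ(formed) = 2714 kJ
  ΔH_I = 2634 − 2714 = −80 kJ
Reaction II:
  Bonds broken (reactants):
    N≡N: 1 × 979 = 979
    O=O: 1 × 492 = 492
    Σ(broken) = 1471 kJ
  Bonds formed (products):
    N=O: 2 × 593 = 1186
    Σ(formed) = 1186 kJ
  ΔH_II = 1471 − 1186 = +285 kJ
ΔH_I − ΔH_II = −365 kJ, so reaction I has the more negative ΔH; |ΔH_I − ΔH_II| = 365 kJ.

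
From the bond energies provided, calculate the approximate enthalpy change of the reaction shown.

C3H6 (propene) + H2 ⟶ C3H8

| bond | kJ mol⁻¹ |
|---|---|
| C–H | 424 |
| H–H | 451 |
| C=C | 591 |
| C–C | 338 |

ΔH ≈ −144 kJ

Bonds broken (reactants):
  C–C: 1 × 338 = 338
  C–H: 6 × 424 = 2544
  C=C: 1 × 591 = 591
  H–H: 1 × 451 = 451
  Σ(broken) = 3924 kJ
Bonds formed (products):
  C–C: 2 × 338 = 676
  C–H: 8 × 424 = 3392
  Σ(formed) = 4068 kJ
ΔH = Σ(broken) − Σ(formed) = 3924 − 4068 = −144 kJ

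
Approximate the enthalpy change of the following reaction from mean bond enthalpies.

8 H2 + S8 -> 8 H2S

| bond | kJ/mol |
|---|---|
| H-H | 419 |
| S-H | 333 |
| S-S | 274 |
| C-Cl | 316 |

ΔH ≈ +216 kJ

Bonds broken (reactants):
  H-H: 8 × 419 = 3352
  S-S: 8 × 274 = 2192
  Σ(broken) = 5544 kJ
Bonds formed (products):
  S-H: 16 × 333 = 5328
  Σ(formed) = 5328 kJ
ΔH = Σ(broken) − Σ(formed) = 5544 − 5328 = +216 kJ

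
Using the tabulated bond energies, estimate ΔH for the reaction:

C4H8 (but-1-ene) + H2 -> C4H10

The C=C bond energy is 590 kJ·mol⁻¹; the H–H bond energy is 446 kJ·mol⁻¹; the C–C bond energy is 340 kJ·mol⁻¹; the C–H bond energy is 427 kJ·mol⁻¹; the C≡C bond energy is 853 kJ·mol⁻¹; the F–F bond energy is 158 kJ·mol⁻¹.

ΔH ≈ −158 kJ

Bonds broken (reactants):
  C–C: 2 × 340 = 680
  C–H: 8 × 427 = 3416
  C=C: 1 × 590 = 590
  H–H: 1 × 446 = 446
  Σ(broken) = 5132 kJ
Bonds formed (products):
  C–C: 3 × 340 = 1020
  C–H: 10 × 427 = 4270
  Σ(formed) = 5290 kJ
ΔH = Σ(broken) − Σ(formed) = 5132 − 5290 = −158 kJ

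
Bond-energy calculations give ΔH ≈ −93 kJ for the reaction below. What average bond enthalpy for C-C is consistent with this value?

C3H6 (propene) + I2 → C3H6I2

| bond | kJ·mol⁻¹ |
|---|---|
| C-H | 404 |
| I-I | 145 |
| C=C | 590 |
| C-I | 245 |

D(C-C) ≈ 338 kJ/mol

Let D be the C-C bond energy.
Σ(broken) = 1×D + 6×404 + 1×590 + 1×145 = 3159 + D
Σ(formed) = 2×D + 6×404 + 2×245 = 2914 + 2D
ΔH = Σ(broken) − Σ(formed) = (3159 + D) − (2914 + 2D) = +245 − D
Setting this equal to −93 kJ gives D = 338 kJ/mol.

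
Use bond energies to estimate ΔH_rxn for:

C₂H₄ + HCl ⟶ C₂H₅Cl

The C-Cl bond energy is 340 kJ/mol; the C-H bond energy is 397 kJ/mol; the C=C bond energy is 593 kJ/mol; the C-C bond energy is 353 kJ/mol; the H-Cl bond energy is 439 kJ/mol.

ΔH ≈ −58 kJ

Bonds broken (reactants):
  C-H: 4 × 397 = 1588
  C=C: 1 × 593 = 593
  H-Cl: 1 × 439 = 439
  Σ(broken) = 2620 kJ
Bonds formed (products):
  C-C: 1 × 353 = 353
  C-Cl: 1 × 340 = 340
  C-H: 5 × 397 = 1985
  Σ(formed) = 2678 kJ
ΔH = Σ(broken) − Σ(formed) = 2620 − 2678 = −58 kJ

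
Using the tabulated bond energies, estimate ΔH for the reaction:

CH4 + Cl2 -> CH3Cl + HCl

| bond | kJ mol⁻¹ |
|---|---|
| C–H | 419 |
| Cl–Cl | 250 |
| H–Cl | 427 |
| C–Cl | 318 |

ΔH ≈ −76 kJ

Bonds broken (reactants):
  C–H: 4 × 419 = 1676
  Cl–Cl: 1 × 250 = 250
  Σ(broken) = 1926 kJ
Bonds formed (products):
  C–Cl: 1 × 318 = 318
  C–H: 3 × 419 = 1257
  H–Cl: 1 × 427 = 427
  Σ(formed) = 2002 kJ
ΔH = Σ(broken) − Σ(formed) = 1926 − 2002 = −76 kJ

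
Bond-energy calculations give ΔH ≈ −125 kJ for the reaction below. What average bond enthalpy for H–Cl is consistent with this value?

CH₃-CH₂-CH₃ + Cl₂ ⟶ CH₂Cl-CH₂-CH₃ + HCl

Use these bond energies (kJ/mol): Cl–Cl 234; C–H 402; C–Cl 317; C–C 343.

D(H–Cl) ≈ 444 kJ/mol

Let D be the H–Cl bond energy.
Σ(broken) = 2×343 + 8×402 + 1×234 = 4136
Σ(formed) = 2×343 + 1×317 + 7×402 + 1×D = 3817 + D
ΔH = Σ(broken) − Σ(formed) = (4136) − (3817 + D) = +319 − D
Setting this equal to −125 kJ gives D = 444 kJ/mol.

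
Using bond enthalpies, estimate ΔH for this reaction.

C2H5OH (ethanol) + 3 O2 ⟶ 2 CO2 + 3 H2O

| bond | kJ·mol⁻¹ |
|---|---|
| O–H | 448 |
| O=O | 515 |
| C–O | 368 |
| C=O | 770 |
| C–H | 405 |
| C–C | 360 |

ΔH ≈ −1022 kJ

Bonds broken (reactants):
  C–C: 1 × 360 = 360
  C–H: 5 × 405 = 2025
  C–O: 1 × 368 = 368
  O–H: 1 × 448 = 448
  O=O: 3 × 515 = 1545
  Σ(broken) = 4746 kJ
Bonds formed (products):
  C=O: 4 × 770 = 3080
  O–H: 6 × 448 = 2688
  Σ(formed) = 5768 kJ
ΔH = Σ(broken) − Σ(formed) = 4746 − 5768 = −1022 kJ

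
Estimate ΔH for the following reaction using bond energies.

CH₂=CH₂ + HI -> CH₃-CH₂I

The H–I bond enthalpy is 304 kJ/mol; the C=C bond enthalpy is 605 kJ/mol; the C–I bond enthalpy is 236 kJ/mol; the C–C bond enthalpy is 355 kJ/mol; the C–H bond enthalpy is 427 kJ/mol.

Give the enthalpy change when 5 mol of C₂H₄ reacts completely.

Bonds broken (reactants):
  C–H: 4 × 427 = 1708
  C=C: 1 × 605 = 605
  H–I: 1 × 304 = 304
  Σ(broken) = 2617 kJ
Bonds formed (products):
  C–C: 1 × 355 = 355
  C–H: 5 × 427 = 2135
  C–I: 1 × 236 = 236
  Σ(formed) = 2726 kJ
ΔH = Σ(broken) − Σ(formed) = 2617 − 2726 = −109 kJ
For 5× the reaction as written: 5 × (−109) = −545 kJ

ΔH = −545 kJ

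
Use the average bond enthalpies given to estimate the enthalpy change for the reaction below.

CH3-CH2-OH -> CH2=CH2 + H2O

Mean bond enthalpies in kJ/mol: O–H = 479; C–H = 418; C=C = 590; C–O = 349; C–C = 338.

Bonds broken (reactants):
  C–C: 1 × 338 = 338
  C–H: 5 × 418 = 2090
  C–O: 1 × 349 = 349
  O–H: 1 × 479 = 479
  Σ(broken) = 3256 kJ
Bonds formed (products):
  C–H: 4 × 418 = 1672
  C=C: 1 × 590 = 590
  O–H: 2 × 479 = 958
  Σ(formed) = 3220 kJ
ΔH = Σ(broken) − Σ(formed) = 3256 − 3220 = +36 kJ

ΔH ≈ +36 kJ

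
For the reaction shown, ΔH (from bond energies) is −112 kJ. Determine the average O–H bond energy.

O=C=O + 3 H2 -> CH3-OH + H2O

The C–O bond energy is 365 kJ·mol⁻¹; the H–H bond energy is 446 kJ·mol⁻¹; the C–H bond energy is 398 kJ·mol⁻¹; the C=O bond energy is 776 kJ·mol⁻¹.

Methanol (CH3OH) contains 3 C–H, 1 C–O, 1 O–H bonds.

D(O–H) ≈ 481 kJ/mol

Let D be the O–H bond energy.
Σ(broken) = 2×776 + 3×446 = 2890
Σ(formed) = 3×398 + 1×365 + 3×D = 1559 + 3D
ΔH = Σ(broken) − Σ(formed) = (2890) − (1559 + 3D) = +1331 − 3D
Setting this equal to −112 kJ gives 3D = 1443, so D = 481 kJ/mol.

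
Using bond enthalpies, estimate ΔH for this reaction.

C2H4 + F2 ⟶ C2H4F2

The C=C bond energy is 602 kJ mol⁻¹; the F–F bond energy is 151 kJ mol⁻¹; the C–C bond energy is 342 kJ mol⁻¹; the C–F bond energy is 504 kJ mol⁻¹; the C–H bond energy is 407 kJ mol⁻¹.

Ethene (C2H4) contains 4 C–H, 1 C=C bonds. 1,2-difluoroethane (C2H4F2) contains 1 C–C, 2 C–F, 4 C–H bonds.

Bonds broken (reactants):
  C–H: 4 × 407 = 1628
  C=C: 1 × 602 = 602
  F–F: 1 × 151 = 151
  Σ(broken) = 2381 kJ
Bonds formed (products):
  C–C: 1 × 342 = 342
  C–F: 2 × 504 = 1008
  C–H: 4 × 407 = 1628
  Σ(formed) = 2978 kJ
ΔH = Σ(broken) − Σ(formed) = 2381 − 2978 = −597 kJ

ΔH ≈ −597 kJ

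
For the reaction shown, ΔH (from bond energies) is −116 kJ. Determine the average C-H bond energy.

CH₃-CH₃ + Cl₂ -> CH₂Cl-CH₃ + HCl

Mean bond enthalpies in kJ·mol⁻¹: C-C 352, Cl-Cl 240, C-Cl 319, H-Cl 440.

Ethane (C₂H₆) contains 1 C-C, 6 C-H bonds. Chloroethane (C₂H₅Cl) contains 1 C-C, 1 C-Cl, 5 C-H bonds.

Let D be the C-H bond energy.
Σ(broken) = 1×352 + 6×D + 1×240 = 592 + 6D
Σ(formed) = 1×352 + 1×319 + 5×D + 1×440 = 1111 + 5D
ΔH = Σ(broken) − Σ(formed) = (592 + 6D) − (1111 + 5D) = −519 + D
Setting this equal to −116 kJ gives D = 403 kJ/mol.

D(C-H) ≈ 403 kJ/mol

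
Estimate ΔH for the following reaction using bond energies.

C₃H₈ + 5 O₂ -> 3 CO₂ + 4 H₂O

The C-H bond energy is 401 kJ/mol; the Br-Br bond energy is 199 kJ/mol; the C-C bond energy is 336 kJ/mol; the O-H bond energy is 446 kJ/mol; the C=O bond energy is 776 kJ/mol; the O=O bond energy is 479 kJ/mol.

ΔH ≈ −1949 kJ

Bonds broken (reactants):
  C-C: 2 × 336 = 672
  C-H: 8 × 401 = 3208
  O=O: 5 × 479 = 2395
  Σ(broken) = 6275 kJ
Bonds formed (products):
  C=O: 6 × 776 = 4656
  O-H: 8 × 446 = 3568
  Σ(formed) = 8224 kJ
ΔH = Σ(broken) − Σ(formed) = 6275 − 8224 = −1949 kJ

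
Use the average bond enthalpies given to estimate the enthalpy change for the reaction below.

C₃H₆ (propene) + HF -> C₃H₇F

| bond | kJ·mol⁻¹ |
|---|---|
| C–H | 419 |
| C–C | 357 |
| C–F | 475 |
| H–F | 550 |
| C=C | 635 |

ΔH ≈ −66 kJ

Bonds broken (reactants):
  C–C: 1 × 357 = 357
  C–H: 6 × 419 = 2514
  C=C: 1 × 635 = 635
  H–F: 1 × 550 = 550
  Σ(broken) = 4056 kJ
Bonds formed (products):
  C–C: 2 × 357 = 714
  C–F: 1 × 475 = 475
  C–H: 7 × 419 = 2933
  Σ(formed) = 4122 kJ
ΔH = Σ(broken) − Σ(formed) = 4056 − 4122 = −66 kJ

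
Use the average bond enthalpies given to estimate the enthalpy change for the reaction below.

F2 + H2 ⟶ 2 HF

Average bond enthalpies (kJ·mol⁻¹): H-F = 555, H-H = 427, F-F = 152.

ΔH ≈ −531 kJ

Bonds broken (reactants):
  F-F: 1 × 152 = 152
  H-H: 1 × 427 = 427
  Σ(broken) = 579 kJ
Bonds formed (products):
  H-F: 2 × 555 = 1110
  Σ(formed) = 1110 kJ
ΔH = Σ(broken) − Σ(formed) = 579 − 1110 = −531 kJ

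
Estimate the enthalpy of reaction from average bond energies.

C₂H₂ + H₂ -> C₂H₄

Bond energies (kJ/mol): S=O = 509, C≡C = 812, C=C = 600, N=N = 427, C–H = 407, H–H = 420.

Bonds broken (reactants):
  C≡C: 1 × 812 = 812
  C–H: 2 × 407 = 814
  H–H: 1 × 420 = 420
  Σ(broken) = 2046 kJ
Bonds formed (products):
  C–H: 4 × 407 = 1628
  C=C: 1 × 600 = 600
  Σ(formed) = 2228 kJ
ΔH = Σ(broken) − Σ(formed) = 2046 − 2228 = −182 kJ

ΔH ≈ −182 kJ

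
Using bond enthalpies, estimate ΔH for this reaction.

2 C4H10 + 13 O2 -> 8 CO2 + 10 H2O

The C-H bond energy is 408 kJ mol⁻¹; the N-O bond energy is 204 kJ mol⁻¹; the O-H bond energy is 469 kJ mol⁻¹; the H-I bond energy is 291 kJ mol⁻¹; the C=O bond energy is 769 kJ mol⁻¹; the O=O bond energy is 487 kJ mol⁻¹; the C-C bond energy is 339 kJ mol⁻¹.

ΔH ≈ −5159 kJ

Bonds broken (reactants):
  C-C: 6 × 339 = 2034
  C-H: 20 × 408 = 8160
  O=O: 13 × 487 = 6331
  Σ(broken) = 16525 kJ
Bonds formed (products):
  C=O: 16 × 769 = 12304
  O-H: 20 × 469 = 9380
  Σ(formed) = 21684 kJ
ΔH = Σ(broken) − Σ(formed) = 16525 − 21684 = −5159 kJ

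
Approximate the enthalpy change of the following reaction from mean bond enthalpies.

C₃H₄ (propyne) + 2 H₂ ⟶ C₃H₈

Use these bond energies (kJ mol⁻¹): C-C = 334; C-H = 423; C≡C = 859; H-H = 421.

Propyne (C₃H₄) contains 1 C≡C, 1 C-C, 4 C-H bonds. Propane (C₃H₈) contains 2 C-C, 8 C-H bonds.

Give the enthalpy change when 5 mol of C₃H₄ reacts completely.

Bonds broken (reactants):
  C≡C: 1 × 859 = 859
  C-C: 1 × 334 = 334
  C-H: 4 × 423 = 1692
  H-H: 2 × 421 = 842
  Σ(broken) = 3727 kJ
Bonds formed (products):
  C-C: 2 × 334 = 668
  C-H: 8 × 423 = 3384
  Σ(formed) = 4052 kJ
ΔH = Σ(broken) − Σ(formed) = 3727 − 4052 = −325 kJ
For 5× the reaction as written: 5 × (−325) = −1625 kJ

ΔH = −1625 kJ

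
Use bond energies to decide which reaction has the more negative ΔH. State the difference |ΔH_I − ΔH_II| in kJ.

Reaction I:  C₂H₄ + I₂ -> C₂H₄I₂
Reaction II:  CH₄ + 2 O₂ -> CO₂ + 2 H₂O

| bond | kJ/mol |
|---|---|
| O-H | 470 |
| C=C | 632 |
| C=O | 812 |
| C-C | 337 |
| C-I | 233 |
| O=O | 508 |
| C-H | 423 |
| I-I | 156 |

Reaction I:
  Bonds broken (reactants):
    C-H: 4 × 423 = 1692
    C=C: 1 × 632 = 632
    I-I: 1 × 156 = 156
    Σ(broken) = 2480 kJ
  Bonds formed (products):
    C-C: 1 × 337 = 337
    C-H: 4 × 423 = 1692
    C-I: 2 × 233 = 466
    Σ(formed) = 2495 kJ
  ΔH_I = 2480 − 2495 = −15 kJ
Reaction II:
  Bonds broken (reactants):
    C-H: 4 × 423 = 1692
    O=O: 2 × 508 = 1016
    Σ(broken) = 2708 kJ
  Bonds formed (products):
    C=O: 2 × 812 = 1624
    O-H: 4 × 470 = 1880
    Σ(formed) = 3504 kJ
  ΔH_II = 2708 − 3504 = −796 kJ
ΔH_I − ΔH_II = +781 kJ, so reaction II has the more negative ΔH; |ΔH_I − ΔH_II| = 781 kJ.

Reaction II, by 781 kJ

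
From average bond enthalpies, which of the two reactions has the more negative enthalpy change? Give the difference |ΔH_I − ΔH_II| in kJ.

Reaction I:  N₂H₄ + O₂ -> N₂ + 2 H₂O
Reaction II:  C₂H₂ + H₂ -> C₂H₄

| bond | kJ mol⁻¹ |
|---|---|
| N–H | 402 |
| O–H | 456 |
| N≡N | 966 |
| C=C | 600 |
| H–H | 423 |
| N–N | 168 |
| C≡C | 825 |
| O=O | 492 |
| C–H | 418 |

Reaction I, by 334 kJ

Reaction I:
  Bonds broken (reactants):
    N–H: 4 × 402 = 1608
    N–N: 1 × 168 = 168
    O=O: 1 × 492 = 492
    Σ(broken) = 2268 kJ
  Bonds formed (products):
    N≡N: 1 × 966 = 966
    O–H: 4 × 456 = 1824
    Σ(formed) = 2790 kJ
  ΔH_I = 2268 − 2790 = −522 kJ
Reaction II:
  Bonds broken (reactants):
    C≡C: 1 × 825 = 825
    C–H: 2 × 418 = 836
    H–H: 1 × 423 = 423
    Σ(broken) = 2084 kJ
  Bonds formed (products):
    C–H: 4 × 418 = 1672
    C=C: 1 × 600 = 600
    Σ(formed) = 2272 kJ
  ΔH_II = 2084 − 2272 = −188 kJ
ΔH_I − ΔH_II = −334 kJ, so reaction I has the more negative ΔH; |ΔH_I − ΔH_II| = 334 kJ.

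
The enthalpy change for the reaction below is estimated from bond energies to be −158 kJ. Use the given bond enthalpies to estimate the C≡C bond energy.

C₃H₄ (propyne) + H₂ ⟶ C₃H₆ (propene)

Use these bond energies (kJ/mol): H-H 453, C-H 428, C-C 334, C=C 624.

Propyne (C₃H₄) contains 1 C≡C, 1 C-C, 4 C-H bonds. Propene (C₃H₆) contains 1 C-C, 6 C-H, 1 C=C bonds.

D(C≡C) ≈ 869 kJ/mol

Let D be the C≡C bond energy.
Σ(broken) = 1×D + 1×334 + 4×428 + 1×453 = 2499 + D
Σ(formed) = 1×334 + 6×428 + 1×624 = 3526
ΔH = Σ(broken) − Σ(formed) = (2499 + D) − (3526) = −1027 + D
Setting this equal to −158 kJ gives D = 869 kJ/mol.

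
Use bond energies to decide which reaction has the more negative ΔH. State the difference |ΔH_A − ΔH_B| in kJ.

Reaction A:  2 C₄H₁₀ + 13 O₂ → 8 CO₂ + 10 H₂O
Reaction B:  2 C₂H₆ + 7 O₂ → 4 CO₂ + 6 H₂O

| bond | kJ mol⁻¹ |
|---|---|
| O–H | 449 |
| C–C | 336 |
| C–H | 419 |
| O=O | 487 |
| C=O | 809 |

Reaction A, by 2446 kJ

Reaction A:
  Bonds broken (reactants):
    C–C: 6 × 336 = 2016
    C–H: 20 × 419 = 8380
    O=O: 13 × 487 = 6331
    Σ(broken) = 16727 kJ
  Bonds formed (products):
    C=O: 16 × 809 = 12944
    O–H: 20 × 449 = 8980
    Σ(formed) = 21924 kJ
  ΔH_A = 16727 − 21924 = −5197 kJ
Reaction B:
  Bonds broken (reactants):
    C–C: 2 × 336 = 672
    C–H: 12 × 419 = 5028
    O=O: 7 × 487 = 3409
    Σ(broken) = 9109 kJ
  Bonds formed (products):
    C=O: 8 × 809 = 6472
    O–H: 12 × 449 = 5388
    Σ(formed) = 11860 kJ
  ΔH_B = 9109 − 11860 = −2751 kJ
ΔH_A − ΔH_B = −2446 kJ, so reaction A has the more negative ΔH; |ΔH_A − ΔH_B| = 2446 kJ.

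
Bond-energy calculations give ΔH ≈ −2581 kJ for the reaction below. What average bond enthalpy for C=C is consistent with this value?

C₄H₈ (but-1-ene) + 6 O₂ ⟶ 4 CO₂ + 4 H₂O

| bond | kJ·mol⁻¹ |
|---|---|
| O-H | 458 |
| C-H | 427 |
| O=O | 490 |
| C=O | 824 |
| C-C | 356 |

Let D be the C=C bond energy.
Σ(broken) = 2×356 + 8×427 + 1×D + 6×490 = 7068 + D
Σ(formed) = 8×824 + 8×458 = 10256
ΔH = Σ(broken) − Σ(formed) = (7068 + D) − (10256) = −3188 + D
Setting this equal to −2581 kJ gives D = 607 kJ/mol.

D(C=C) ≈ 607 kJ/mol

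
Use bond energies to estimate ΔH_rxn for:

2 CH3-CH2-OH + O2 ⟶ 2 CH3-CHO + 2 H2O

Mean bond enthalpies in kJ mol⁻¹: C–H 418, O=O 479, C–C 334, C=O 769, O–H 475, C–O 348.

ΔH ≈ −477 kJ

Bonds broken (reactants):
  C–C: 2 × 334 = 668
  C–H: 10 × 418 = 4180
  C–O: 2 × 348 = 696
  O–H: 2 × 475 = 950
  O=O: 1 × 479 = 479
  Σ(broken) = 6973 kJ
Bonds formed (products):
  C–C: 2 × 334 = 668
  C–H: 8 × 418 = 3344
  C=O: 2 × 769 = 1538
  O–H: 4 × 475 = 1900
  Σ(formed) = 7450 kJ
ΔH = Σ(broken) − Σ(formed) = 6973 − 7450 = −477 kJ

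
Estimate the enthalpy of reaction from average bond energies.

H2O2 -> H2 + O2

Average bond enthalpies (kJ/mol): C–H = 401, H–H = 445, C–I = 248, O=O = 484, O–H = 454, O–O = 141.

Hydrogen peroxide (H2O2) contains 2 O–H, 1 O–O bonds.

ΔH ≈ +120 kJ

Bonds broken (reactants):
  O–H: 2 × 454 = 908
  O–O: 1 × 141 = 141
  Σ(broken) = 1049 kJ
Bonds formed (products):
  H–H: 1 × 445 = 445
  O=O: 1 × 484 = 484
  Σ(formed) = 929 kJ
ΔH = Σ(broken) − Σ(formed) = 1049 − 929 = +120 kJ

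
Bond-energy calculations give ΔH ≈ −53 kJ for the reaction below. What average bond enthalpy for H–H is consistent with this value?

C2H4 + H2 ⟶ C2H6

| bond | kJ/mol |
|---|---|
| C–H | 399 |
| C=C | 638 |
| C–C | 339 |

D(H–H) ≈ 446 kJ/mol

Let D be the H–H bond energy.
Σ(broken) = 4×399 + 1×638 + 1×D = 2234 + D
Σ(formed) = 1×339 + 6×399 = 2733
ΔH = Σ(broken) − Σ(formed) = (2234 + D) − (2733) = −499 + D
Setting this equal to −53 kJ gives D = 446 kJ/mol.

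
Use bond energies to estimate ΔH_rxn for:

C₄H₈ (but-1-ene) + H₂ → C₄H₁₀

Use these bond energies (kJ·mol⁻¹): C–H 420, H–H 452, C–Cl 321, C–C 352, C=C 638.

ΔH ≈ −102 kJ

Bonds broken (reactants):
  C–C: 2 × 352 = 704
  C–H: 8 × 420 = 3360
  C=C: 1 × 638 = 638
  H–H: 1 × 452 = 452
  Σ(broken) = 5154 kJ
Bonds formed (products):
  C–C: 3 × 352 = 1056
  C–H: 10 × 420 = 4200
  Σ(formed) = 5256 kJ
ΔH = Σ(broken) − Σ(formed) = 5154 − 5256 = −102 kJ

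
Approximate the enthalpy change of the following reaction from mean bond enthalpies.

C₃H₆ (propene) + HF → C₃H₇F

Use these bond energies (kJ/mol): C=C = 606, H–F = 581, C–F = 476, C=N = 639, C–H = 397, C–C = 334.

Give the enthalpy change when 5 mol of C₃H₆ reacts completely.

Bonds broken (reactants):
  C–C: 1 × 334 = 334
  C–H: 6 × 397 = 2382
  C=C: 1 × 606 = 606
  H–F: 1 × 581 = 581
  Σ(broken) = 3903 kJ
Bonds formed (products):
  C–C: 2 × 334 = 668
  C–F: 1 × 476 = 476
  C–H: 7 × 397 = 2779
  Σ(formed) = 3923 kJ
ΔH = Σ(broken) − Σ(formed) = 3903 − 3923 = −20 kJ
For 5× the reaction as written: 5 × (−20) = −100 kJ

ΔH = −100 kJ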